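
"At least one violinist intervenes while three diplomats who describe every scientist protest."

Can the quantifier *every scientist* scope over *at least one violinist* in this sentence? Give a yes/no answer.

*every scientist* occurs within the relative clause *who describe every scientist*, which is itself inside the adjunct *while three diplomats who describe every scientist protest*.
Nested islands: the RC island is itself inside an adjunct island, so wide scope is doubly excluded.
So the wide-scope reading for *every scientist* is blocked.

No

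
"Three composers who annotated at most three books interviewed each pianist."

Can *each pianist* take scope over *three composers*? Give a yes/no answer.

The RC *who annotated at most three books* is an island, but *each pianist* is not inside it — it is the matrix object, a clausemate of *three composers*.
Nothing blocks QR of the lower DP to a position above the higher one, so inverse scope is available.
Both orderings are possible: *three composers* > *each pianist* and *each pianist* > *three composers*.

Yes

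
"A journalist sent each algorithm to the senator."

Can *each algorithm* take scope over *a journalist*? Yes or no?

*a journalist* and *each algorithm* are co-arguments of the matrix verb, with nothing but a clause-internal boundary between them.
Since no island is crossed, the inverse ordering is licensed alongside surface scope.

Yes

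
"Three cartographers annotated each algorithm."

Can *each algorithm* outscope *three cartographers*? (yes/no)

*each algorithm* and *three cartographers* are in the same minimal clause.
Nothing blocks QR of the lower DP to a position above the higher one, so inverse scope is available.

Yes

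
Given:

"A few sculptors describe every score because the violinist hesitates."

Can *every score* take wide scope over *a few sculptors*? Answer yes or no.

Yes

Although there is an adjunct clause, *every score* is in the main clause, not inside the adjunct.
No island intervenes, so both surface and inverse scope are derivable.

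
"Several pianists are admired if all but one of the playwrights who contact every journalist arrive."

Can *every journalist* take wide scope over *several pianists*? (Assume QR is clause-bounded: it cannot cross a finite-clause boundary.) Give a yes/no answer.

*every journalist* sits inside the relative clause *who contact every journalist*, which is itself inside the adjunct *if all but one of the playwrights who contact every journalist arrive*.
Two island boundaries intervene — the relative clause and the adjunct. Either alone would block QR.
*every journalist* > *several pianists* would require crossing that boundary, which is illicit.

No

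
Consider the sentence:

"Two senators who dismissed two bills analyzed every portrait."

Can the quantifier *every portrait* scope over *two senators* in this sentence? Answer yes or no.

Yes

The relative clause *who dismissed two bills* modifies *two senators*, but *every portrait* is not inside that relative clause — it is an argument of the matrix verb.
Clause-internal QR can adjoin the lower DP above the subject, yielding the inverse reading.
Both orderings are possible: *two senators* > *every portrait* and *every portrait* > *two senators*.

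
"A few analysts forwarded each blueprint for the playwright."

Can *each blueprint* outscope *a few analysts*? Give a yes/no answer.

*each blueprint* is the matrix object and *a few analysts* the matrix subject; the two are clausemates.
No island intervenes, so both surface and inverse scope are derivable.
The sentence is scopally ambiguous between *a few analysts* > *each blueprint* and *each blueprint* > *a few analysts*.

Yes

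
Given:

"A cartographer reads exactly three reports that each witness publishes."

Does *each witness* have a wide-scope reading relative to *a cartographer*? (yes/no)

No

*each witness* sits inside the relative clause *that each witness publishes* modifying *exactly three reports*.
QR out of a relative clause is ruled out by the relative-clause island constraint.
*each witness* is confined to the island and cannot take scope over *a cartographer*.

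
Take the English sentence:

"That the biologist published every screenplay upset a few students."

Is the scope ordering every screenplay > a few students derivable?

No

The target quantifier *every screenplay* is part of the sentential subject *that the biologist published every screenplay*.
Subjects — clausal subjects included — are islands for extraction, and QR is no exception.
So the wide-scope reading for *every screenplay* is blocked.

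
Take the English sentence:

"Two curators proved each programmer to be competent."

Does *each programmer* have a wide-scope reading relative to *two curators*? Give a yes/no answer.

The ECM infinitive is scope-transparent — *each programmer* is free to raise above *two curators*.
Clause-internal QR can adjoin the lower DP above the subject, yielding the inverse reading.
The sentence is scopally ambiguous between *two curators* > *each programmer* and *each programmer* > *two curators*.

Yes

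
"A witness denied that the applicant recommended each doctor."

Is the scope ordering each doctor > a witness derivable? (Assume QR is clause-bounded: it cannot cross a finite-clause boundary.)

The target quantifier *each doctor* is part of the finite complement clause *that the applicant recommended each doctor*.
Under clause-bounded QR, a quantifier in an embedded finite clause cannot raise into the matrix clause.
So *each doctor* cannot raise high enough to outscope *a witness*; only the surface ordering *a witness* > *each doctor* is available.

No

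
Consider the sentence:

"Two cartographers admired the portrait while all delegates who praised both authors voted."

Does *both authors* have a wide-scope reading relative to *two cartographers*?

No

*both authors* is embedded in the relative clause *who praised both authors*, which is itself inside the adjunct *while all delegates who praised both authors voted*.
Two island boundaries intervene — the relative clause and the adjunct. Either alone would block QR.
So *both authors* cannot raise high enough to outscope *two cartographers*; only the surface ordering *two cartographers* > *both authors* is available.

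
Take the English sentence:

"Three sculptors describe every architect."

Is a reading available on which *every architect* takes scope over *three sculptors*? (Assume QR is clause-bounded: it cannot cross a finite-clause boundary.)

*every architect* is the matrix object and *three sculptors* the matrix subject; the two are clausemates.
Since no island is crossed, the inverse ordering is licensed alongside surface scope.
Both orderings are possible: *three sculptors* > *every architect* and *every architect* > *three sculptors*.

Yes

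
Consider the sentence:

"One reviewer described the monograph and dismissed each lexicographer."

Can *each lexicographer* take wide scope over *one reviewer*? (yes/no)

No

*each lexicographer* is embedded in one conjunct of the coordinate structure (*dismissed each lexicographer*).
The Coordinate Structure Constraint blocks movement (including QR) out of a single conjunct.
The inverse ordering *each lexicographer* > *one reviewer* is therefore underivable.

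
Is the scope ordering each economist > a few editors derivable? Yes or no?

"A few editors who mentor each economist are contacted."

No

*each economist* is embedded in the relative clause *who mentor each economist*.
QR out of a relative clause is ruled out by the relative-clause island constraint.
So *each economist* cannot raise high enough to outscope *a few editors*; only the surface ordering *a few editors* > *each economist* is available.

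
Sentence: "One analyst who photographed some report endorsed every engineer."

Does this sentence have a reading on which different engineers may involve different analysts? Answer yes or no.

This is the *every engineer* > *one analyst* reading.
*every engineer* sits in the matrix clause, not in the relative clause on *one analyst*.
Nothing blocks QR of the lower DP to a position above the higher one, so inverse scope is available.
The sentence is scopally ambiguous between *one analyst* > *every engineer* and *every engineer* > *one analyst*.

Yes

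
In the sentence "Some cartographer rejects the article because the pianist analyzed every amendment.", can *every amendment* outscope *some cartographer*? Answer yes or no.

No

*every amendment* is embedded in the adjunct clause *because the pianist analyzed every amendment*.
Adjuncts are opaque for quantifier raising; a quantifier in an adjunct stays inside it.
So the wide-scope reading for *every amendment* is blocked.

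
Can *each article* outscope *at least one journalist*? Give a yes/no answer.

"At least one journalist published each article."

*each article* and *at least one journalist* are in the same minimal clause.
No island intervenes, so both surface and inverse scope are derivable.

Yes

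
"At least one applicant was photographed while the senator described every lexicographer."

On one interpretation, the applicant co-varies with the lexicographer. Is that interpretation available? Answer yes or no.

That reading corresponds to *every lexicographer* > *at least one applicant*.
The target quantifier *every lexicographer* is part of the adjunct clause *while the senator described every lexicographer*.
Since the clause is an adjunct (not a complement), the Adjunct Condition blocks QR across its edge.
The inverse ordering *every lexicographer* > *at least one applicant* is therefore underivable.

No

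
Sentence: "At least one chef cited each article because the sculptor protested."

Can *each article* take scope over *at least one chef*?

Yes

The adjunct island is irrelevant here — *each article* and *at least one chef* are both in the matrix clause.
Since no island is crossed, the inverse ordering is licensed alongside surface scope.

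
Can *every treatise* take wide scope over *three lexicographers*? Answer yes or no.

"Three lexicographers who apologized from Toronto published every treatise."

Yes

*every treatise* sits in the matrix clause, not in the relative clause on *three lexicographers*.
With no island boundary between them, the object can take inverse scope over the subject via ordinary QR within the clause.
Both orderings are possible: *three lexicographers* > *every treatise* and *every treatise* > *three lexicographers*.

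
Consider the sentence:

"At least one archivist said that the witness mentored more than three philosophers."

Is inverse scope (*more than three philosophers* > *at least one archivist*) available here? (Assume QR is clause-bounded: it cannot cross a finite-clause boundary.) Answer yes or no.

No

*more than three philosophers* sits inside the finite complement clause *that the witness mentored more than three philosophers*.
QR is clause-bounded, so the finite complement is a scope island for the embedded quantifier.
*more than three philosophers* > *at least one archivist* would require crossing that boundary, which is illicit.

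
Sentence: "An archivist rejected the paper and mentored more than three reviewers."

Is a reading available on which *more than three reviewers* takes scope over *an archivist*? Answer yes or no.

No

*more than three reviewers* sits inside one conjunct of the coordinate structure (*mentored more than three reviewers*).
A quantifier cannot raise out of one conjunct of a coordination across the whole coordinate structure — the CSC applies to QR.
So *more than three reviewers* cannot raise high enough to outscope *an archivist*; only the surface ordering *an archivist* > *more than three reviewers* is available.
(Only the surface reading survives: one fixed archivist with respect to all the relevant reviewers.)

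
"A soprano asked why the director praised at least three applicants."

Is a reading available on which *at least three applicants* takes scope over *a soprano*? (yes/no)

*at least three applicants* sits inside the embedded question *why the director praised at least three applicants*.
Embedded questions are wh-islands: a quantifier inside an indirect question cannot QR into the matrix clause.
The inverse ordering *at least three applicants* > *a soprano* is therefore underivable.

No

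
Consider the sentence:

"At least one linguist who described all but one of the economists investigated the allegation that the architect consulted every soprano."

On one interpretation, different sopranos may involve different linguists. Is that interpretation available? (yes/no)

No

The paraphrase describes the scope ordering *every soprano* > *at least one linguist*.
Structurally, *every soprano* is inside the complex NP *the allegation that the architect consulted every soprano*.
The Complex NP Constraint bars QR out of the complement clause of a noun.
*every soprano* > *at least one linguist* would require crossing that boundary, which is illicit.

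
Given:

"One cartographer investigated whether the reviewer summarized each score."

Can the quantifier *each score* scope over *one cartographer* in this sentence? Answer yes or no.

No

The DP *each score* is contained in the embedded question *whether the reviewer summarized each score*.
The wh-island constraint blocks QR out of an embedded interrogative.
*each score* is confined to the island and cannot take scope over *one cartographer*.
(Only the surface reading survives: one fixed cartographer with respect to all the relevant scores.)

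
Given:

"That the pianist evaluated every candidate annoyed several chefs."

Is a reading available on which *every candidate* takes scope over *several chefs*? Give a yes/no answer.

*every candidate* sits inside the sentential subject *that the pianist evaluated every candidate*.
The subject-island constraint blocks QR out of a clausal subject.
*every candidate* > *several chefs* would require crossing that boundary, which is illicit.

No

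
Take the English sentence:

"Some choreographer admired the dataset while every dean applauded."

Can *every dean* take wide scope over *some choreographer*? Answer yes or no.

*every dean* occurs within the adjunct clause *while every dean applauded*.
Adverbial clauses are not L-marked, so they are barriers for QR — the quantifier cannot escape the adjunct.
So *every dean* cannot raise high enough to outscope *some choreographer*; only the surface ordering *some choreographer* > *every dean* is available.

No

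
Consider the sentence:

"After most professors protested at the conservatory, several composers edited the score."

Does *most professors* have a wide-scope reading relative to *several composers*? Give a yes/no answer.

*most professors* sits inside the adjunct clause *after most professors protested at the conservatory*.
Adjuncts are opaque for quantifier raising; a quantifier in an adjunct stays inside it.
So *most professors* cannot raise to a position above *several composers*.

No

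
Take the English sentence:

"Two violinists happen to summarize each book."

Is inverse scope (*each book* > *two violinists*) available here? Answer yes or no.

Yes

Infinitival complements of raising predicates do not block QR; *each book* and *two violinists* are effectively clausemates.
Nothing blocks QR of the lower DP to a position above the higher one, so inverse scope is available.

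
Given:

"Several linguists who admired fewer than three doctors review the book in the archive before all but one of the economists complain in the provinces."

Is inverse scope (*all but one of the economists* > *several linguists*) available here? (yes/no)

The DP *all but one of the economists* is contained in the adjunct clause *before all but one of the economists complain in the provinces*.
The adjunct-island constraint bars QR out of an adverbial clause.
So the wide-scope reading for *all but one of the economists* is blocked.

No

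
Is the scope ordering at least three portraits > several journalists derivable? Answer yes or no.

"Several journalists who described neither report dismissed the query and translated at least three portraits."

No

The target quantifier *at least three portraits* is part of one conjunct of the coordinate structure (*translated at least three portraits*).
Coordinate structures are islands for non-across-the-board movement, QR included.
There is no licit LF on which *at least three portraits* c-commands *several journalists*.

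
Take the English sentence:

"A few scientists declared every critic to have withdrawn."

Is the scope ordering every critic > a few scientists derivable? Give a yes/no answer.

This is an ECM construction: *every critic* is the infinitival subject, Case-marked by the matrix verb, and the infinitive is transparent for QR.
With no island boundary between them, the object can take inverse scope over the subject via ordinary QR within the clause.

Yes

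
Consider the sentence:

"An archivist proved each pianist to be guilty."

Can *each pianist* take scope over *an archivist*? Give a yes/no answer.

Yes

ECM infinitives lack a CP barrier, so *each pianist* can QR over the matrix subject *an archivist*.
Since no island is crossed, the inverse ordering is licensed alongside surface scope.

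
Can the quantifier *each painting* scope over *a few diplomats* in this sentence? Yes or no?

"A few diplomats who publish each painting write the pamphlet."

No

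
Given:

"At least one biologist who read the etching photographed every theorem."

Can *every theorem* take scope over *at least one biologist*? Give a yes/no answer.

Yes

Although the sentence contains a relative clause (*who read the etching*), *every theorem* is outside it, in the matrix VP.
No island intervenes, so both surface and inverse scope are derivable.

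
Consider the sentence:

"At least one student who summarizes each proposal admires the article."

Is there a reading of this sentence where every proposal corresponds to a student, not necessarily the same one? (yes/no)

That reading corresponds to *each proposal* > *at least one student*.
The target quantifier *each proposal* is part of the relative clause *who summarizes each proposal*.
Relative clauses block scope extraction: QR cannot target a position outside the modified NP.
So *each proposal* cannot raise high enough to outscope *at least one student*; only the surface ordering *at least one student* > *each proposal* is available.
(Only the surface reading survives: one fixed student with respect to all the relevant proposals.)

No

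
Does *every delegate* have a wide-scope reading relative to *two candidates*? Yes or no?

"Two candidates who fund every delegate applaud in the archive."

No

*every delegate* sits inside the relative clause *who fund every delegate*.
A relative clause is a scope island — quantifier raising cannot cross its boundary.
So *every delegate* cannot raise high enough to outscope *two candidates*; only the surface ordering *two candidates* > *every delegate* is available.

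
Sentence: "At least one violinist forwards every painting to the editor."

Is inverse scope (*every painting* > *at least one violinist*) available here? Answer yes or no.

Yes

*every painting* is the matrix object and *at least one violinist* the matrix subject; the two are clausemates.
Clause-internal QR can adjoin the lower DP above the subject, yielding the inverse reading.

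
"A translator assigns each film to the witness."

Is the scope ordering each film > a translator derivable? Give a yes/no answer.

Yes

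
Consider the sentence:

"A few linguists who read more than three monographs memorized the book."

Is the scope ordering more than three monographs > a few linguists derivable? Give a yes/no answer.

No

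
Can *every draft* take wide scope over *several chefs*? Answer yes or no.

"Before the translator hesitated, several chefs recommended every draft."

Yes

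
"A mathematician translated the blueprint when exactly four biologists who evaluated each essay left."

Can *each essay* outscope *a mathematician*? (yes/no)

No

*each essay* sits inside the relative clause *who evaluated each essay*, which is itself inside the adjunct *when exactly four biologists who evaluated each essay left*.
Two island boundaries intervene — the relative clause and the adjunct. Either alone would block QR.
*each essay* > *a mathematician* would require crossing that boundary, which is illicit.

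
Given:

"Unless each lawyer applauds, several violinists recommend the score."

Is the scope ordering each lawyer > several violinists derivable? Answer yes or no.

No

The target quantifier *each lawyer* is part of the adjunct clause *unless each lawyer applauds*.
Adjuncts are opaque for quantifier raising; a quantifier in an adjunct stays inside it.
So *each lawyer* cannot raise to a position above *several violinists*.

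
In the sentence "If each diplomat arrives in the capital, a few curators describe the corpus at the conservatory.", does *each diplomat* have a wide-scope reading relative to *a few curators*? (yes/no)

The DP *each diplomat* is contained in the adjunct clause *if each diplomat arrives in the capital*.
Adjuncts are opaque for quantifier raising; a quantifier in an adjunct stays inside it.
There is no licit LF on which *each diplomat* c-commands *a few curators*.

No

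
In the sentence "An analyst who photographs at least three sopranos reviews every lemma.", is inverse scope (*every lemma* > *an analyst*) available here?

*every lemma* sits in the matrix clause, not in the relative clause on *an analyst*.
Clause-internal QR can adjoin the lower DP above the subject, yielding the inverse reading.

Yes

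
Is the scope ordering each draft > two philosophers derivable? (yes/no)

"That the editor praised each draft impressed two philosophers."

No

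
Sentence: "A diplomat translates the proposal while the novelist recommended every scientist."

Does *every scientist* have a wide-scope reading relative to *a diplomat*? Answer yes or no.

The target quantifier *every scientist* is part of the adjunct clause *while the novelist recommended every scientist*.
Scope out of an adjunct clause is unavailable: QR respects the adjunct-island constraint.
So *every scientist* cannot raise to a position above *a diplomat*.

No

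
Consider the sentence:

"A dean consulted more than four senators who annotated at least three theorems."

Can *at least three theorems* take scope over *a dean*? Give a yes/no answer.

The DP *at least three theorems* is contained in the relative clause *who annotated at least three theorems* modifying *more than four senators*.
Relative clauses are scope islands: a quantifier cannot QR out of a relative clause to take scope in the matrix clause.
Hence only narrow scope for *at least three theorems* (under *a dean*) survives.
(Only the surface reading survives: one fixed dean with respect to all the relevant theorems.)

No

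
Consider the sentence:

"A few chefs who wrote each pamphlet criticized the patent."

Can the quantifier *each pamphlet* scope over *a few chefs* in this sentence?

*each pamphlet* sits inside the relative clause *who wrote each pamphlet*.
A relative clause is a scope island — quantifier raising cannot cross its boundary.
So *each pamphlet* cannot raise high enough to outscope *a few chefs*; only the surface ordering *a few chefs* > *each pamphlet* is available.

No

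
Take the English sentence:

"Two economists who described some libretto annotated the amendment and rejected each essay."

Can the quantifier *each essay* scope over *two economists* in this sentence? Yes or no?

Structurally, *each essay* is inside one conjunct of the coordinate structure (*rejected each essay*).
Asymmetric QR out of one conjunct violates the Coordinate Structure Constraint.
*each essay* is confined to the island and cannot take scope over *two economists*.

No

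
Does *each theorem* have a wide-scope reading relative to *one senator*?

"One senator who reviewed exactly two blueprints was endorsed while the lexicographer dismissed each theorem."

No

The DP *each theorem* is contained in the adjunct clause *while the lexicographer dismissed each theorem*.
Scope out of an adjunct clause is unavailable: QR respects the adjunct-island constraint.
*each theorem* > *one senator* would require crossing that boundary, which is illicit.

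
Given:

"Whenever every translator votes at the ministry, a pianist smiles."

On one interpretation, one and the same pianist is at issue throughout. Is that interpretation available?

That reading corresponds to *a pianist* > *every translator*.
*a pianist* is a matrix-clause argument and can take scope within the matrix clause over the constituent containing *every translator*, so *a pianist* > *every translator* needs no island-crossing movement and is available.

Yes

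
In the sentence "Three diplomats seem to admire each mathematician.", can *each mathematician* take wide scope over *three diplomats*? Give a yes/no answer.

Yes

*each mathematician* is the object of the infinitival complement of a raising predicate; raising infinitives are transparent for QR, so the two DPs are in effect clausemates.
Since no island is crossed, the inverse ordering is licensed alongside surface scope.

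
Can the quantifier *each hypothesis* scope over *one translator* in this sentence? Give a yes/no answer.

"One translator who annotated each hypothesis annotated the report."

*each hypothesis* sits inside the relative clause *who annotated each hypothesis*.
A relative clause is a scope island — quantifier raising cannot cross its boundary.
So the wide-scope reading for *each hypothesis* is blocked.

No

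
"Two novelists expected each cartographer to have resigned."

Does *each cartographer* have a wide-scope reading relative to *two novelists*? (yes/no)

This is an ECM construction: *each cartographer* is the infinitival subject, Case-marked by the matrix verb, and the infinitive is transparent for QR.
With no island boundary between them, the object can take inverse scope over the subject via ordinary QR within the clause.

Yes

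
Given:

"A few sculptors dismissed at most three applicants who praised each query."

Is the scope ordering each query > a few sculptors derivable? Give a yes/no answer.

No

*each query* is embedded in the relative clause *who praised each query* modifying *at most three applicants*.
Relative clauses block scope extraction: QR cannot target a position outside the modified NP.
Hence only narrow scope for *each query* (under *a few sculptors*) survives.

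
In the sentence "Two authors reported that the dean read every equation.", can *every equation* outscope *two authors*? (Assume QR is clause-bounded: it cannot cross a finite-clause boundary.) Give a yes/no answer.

No

Structurally, *every equation* is inside the finite complement clause *that the dean read every equation*.
Finite CP is the ceiling for QR here, by assumption.
So the wide-scope reading for *every equation* is blocked.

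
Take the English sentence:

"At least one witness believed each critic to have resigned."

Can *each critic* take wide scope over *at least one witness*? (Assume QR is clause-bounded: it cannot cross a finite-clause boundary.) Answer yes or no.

*each critic* is an ECM subject; ECM complements are not islands, and the embedded quantifier may take matrix scope.
With no island boundary between them, the object can take inverse scope over the subject via ordinary QR within the clause.
The sentence is scopally ambiguous between *at least one witness* > *each critic* and *each critic* > *at least one witness*.

Yes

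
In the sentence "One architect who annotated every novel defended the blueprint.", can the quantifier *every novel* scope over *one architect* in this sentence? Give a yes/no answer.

*every novel* sits inside the relative clause *who annotated every novel*.
Quantifiers inside a relative clause are trapped there; the RC boundary blocks QR.
*every novel* > *one architect* would require crossing that boundary, which is illicit.

No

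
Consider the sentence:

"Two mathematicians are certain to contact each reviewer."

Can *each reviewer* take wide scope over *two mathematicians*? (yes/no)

*each reviewer* is inside a raising infinitive, which is transparent to QR (no CP barrier), so it behaves as a matrix argument.
QR within a single clause is free, so the lower quantifier may take scope over the higher one.

Yes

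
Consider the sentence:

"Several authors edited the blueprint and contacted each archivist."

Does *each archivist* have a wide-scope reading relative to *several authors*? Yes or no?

No

*each archivist* is embedded in one conjunct of the coordinate structure (*contacted each archivist*).
The Coordinate Structure Constraint blocks movement (including QR) out of a single conjunct.
So the wide-scope reading for *each archivist* is blocked.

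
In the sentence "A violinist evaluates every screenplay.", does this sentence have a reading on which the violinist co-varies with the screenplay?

This is the *every screenplay* > *a violinist* reading.
*every screenplay* and *a violinist* are in the same minimal clause.
Since no island is crossed, the inverse ordering is licensed alongside surface scope.
So *every screenplay* > *a violinist* is among the available readings.

Yes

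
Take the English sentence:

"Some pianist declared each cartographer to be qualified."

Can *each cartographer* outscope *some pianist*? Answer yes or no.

The ECM infinitive is scope-transparent — *each cartographer* is free to raise above *some pianist*.
Ordinary QR to a clause-peripheral position gives the wide-scope LF for the lower DP.

Yes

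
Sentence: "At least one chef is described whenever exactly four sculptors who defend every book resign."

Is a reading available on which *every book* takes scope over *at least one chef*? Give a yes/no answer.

No

*every book* occurs within the relative clause *who defend every book*, which is itself inside the adjunct *whenever exactly four sculptors who defend every book resign*.
Both the relative clause and the enclosing adjunct are scope islands; QR cannot cross either.
So *every book* cannot raise to a position above *at least one chef*.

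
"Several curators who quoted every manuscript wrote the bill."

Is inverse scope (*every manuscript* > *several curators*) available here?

No

*every manuscript* occurs within the relative clause *who quoted every manuscript*.
Quantifiers inside a relative clause are trapped there; the RC boundary blocks QR.
There is no licit LF on which *every manuscript* c-commands *several curators*.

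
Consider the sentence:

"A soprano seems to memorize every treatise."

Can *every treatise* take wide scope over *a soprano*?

Yes

Raising constructions are monoclausal for scope purposes; *every treatise* is not separated from *a soprano* by any island.
Nothing blocks QR of the lower DP to a position above the higher one, so inverse scope is available.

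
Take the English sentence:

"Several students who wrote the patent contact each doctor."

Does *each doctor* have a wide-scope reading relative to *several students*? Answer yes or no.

Yes

*each doctor* is a matrix argument; only *several students* is modified by the relative clause *who wrote the patent*, so the RC island is irrelevant to the target quantifier.
Clause-internal QR can adjoin the lower DP above the subject, yielding the inverse reading.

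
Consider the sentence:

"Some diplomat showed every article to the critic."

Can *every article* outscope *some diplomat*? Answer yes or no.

Yes

*every article* and *some diplomat* are in the same minimal clause.
With no island boundary between them, the object can take inverse scope over the subject via ordinary QR within the clause.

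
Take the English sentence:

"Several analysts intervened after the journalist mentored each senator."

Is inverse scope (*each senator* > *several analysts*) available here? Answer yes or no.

No

*each senator* is embedded in the adjunct clause *after the journalist mentored each senator*.
Adverbial clauses are not L-marked, so they are barriers for QR — the quantifier cannot escape the adjunct.
So the wide-scope reading for *each senator* is blocked.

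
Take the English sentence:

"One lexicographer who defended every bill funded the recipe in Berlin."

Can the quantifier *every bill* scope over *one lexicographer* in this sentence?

The DP *every bill* is contained in the relative clause *who defended every bill*.
QR out of a relative clause is ruled out by the relative-clause island constraint.
*every bill* is confined to the island and cannot take scope over *one lexicographer*.

No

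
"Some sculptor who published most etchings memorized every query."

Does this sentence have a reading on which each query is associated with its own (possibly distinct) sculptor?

Yes

The paraphrase describes the scope ordering *every query* > *some sculptor*.
*every query* is a matrix argument; only *some sculptor* is modified by the relative clause *who published most etchings*, so the RC island is irrelevant to the target quantifier.
Ordinary QR to a clause-peripheral position gives the wide-scope LF for the lower DP.
The sentence is scopally ambiguous between *some sculptor* > *every query* and *every query* > *some sculptor*.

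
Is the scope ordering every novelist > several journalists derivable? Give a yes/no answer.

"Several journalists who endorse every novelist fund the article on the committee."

The DP *every novelist* is contained in the relative clause *who endorse every novelist*.
Quantifiers inside a relative clause are trapped there; the RC boundary blocks QR.
Hence only narrow scope for *every novelist* (under *several journalists*) survives.

No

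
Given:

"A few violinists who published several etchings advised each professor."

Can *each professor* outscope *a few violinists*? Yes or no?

Yes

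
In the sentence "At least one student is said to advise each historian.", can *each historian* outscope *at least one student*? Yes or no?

Yes

Infinitival complements of raising predicates do not block QR; *each historian* and *at least one student* are effectively clausemates.
With no island boundary between them, the object can take inverse scope over the subject via ordinary QR within the clause.
So *each historian* > *at least one student* is among the available readings.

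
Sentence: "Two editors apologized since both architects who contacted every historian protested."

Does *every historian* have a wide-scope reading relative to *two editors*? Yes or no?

No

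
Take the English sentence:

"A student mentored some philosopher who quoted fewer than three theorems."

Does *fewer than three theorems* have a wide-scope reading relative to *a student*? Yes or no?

Structurally, *fewer than three theorems* is inside the relative clause *who quoted fewer than three theorems* modifying *some philosopher*.
Quantifiers inside a relative clause are trapped there; the RC boundary blocks QR.
*fewer than three theorems* > *a student* would require crossing that boundary, which is illicit.
(Only the surface reading survives: one fixed student with respect to all the relevant theorems.)

No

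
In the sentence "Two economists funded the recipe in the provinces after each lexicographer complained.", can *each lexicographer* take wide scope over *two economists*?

No

The target quantifier *each lexicographer* is part of the adjunct clause *after each lexicographer complained*.
Adjunct clauses are scope islands: a quantifier inside an adjunct cannot raise into the matrix clause.
The inverse ordering *each lexicographer* > *two economists* is therefore underivable.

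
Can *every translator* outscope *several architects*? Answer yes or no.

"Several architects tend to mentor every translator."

Yes

Infinitival complements of raising predicates do not block QR; *every translator* and *several architects* are effectively clausemates.
Ordinary QR to a clause-peripheral position gives the wide-scope LF for the lower DP.
Both orderings are possible: *several architects* > *every translator* and *every translator* > *several architects*.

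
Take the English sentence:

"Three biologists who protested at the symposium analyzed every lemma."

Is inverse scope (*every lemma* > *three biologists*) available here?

The RC *who protested at the symposium* is an island, but *every lemma* is not inside it — it is the matrix object, a clausemate of *three biologists*.
Ordinary QR to a clause-peripheral position gives the wide-scope LF for the lower DP.

Yes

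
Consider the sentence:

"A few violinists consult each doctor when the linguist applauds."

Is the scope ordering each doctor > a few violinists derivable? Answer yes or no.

The adjunct clause does not contain *each doctor*, which is the matrix object.
QR within a single clause is free, so the lower quantifier may take scope over the higher one.
Both orderings are possible: *a few violinists* > *each doctor* and *each doctor* > *a few violinists*.

Yes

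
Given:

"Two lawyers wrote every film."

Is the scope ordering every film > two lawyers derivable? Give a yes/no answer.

Yes

*every film* is the matrix object and *two lawyers* the matrix subject; the two are clausemates.
With no island boundary between them, the object can take inverse scope over the subject via ordinary QR within the clause.
The sentence is scopally ambiguous between *two lawyers* > *every film* and *every film* > *two lawyers*.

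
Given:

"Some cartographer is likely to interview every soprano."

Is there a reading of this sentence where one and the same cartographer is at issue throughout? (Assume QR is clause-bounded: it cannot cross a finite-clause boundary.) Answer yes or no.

That reading corresponds to *some cartographer* > *every soprano*.
Surface scope (*some cartographer* > *every soprano*) is always derivable; islands only block QR, not in-situ interpretation.

Yes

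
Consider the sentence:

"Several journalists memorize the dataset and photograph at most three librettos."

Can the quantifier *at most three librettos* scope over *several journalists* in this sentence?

No

*at most three librettos* is embedded in one conjunct of the coordinate structure (*photograph at most three librettos*).
Coordinate structures are islands for non-across-the-board movement, QR included.
The inverse ordering *at most three librettos* > *several journalists* is therefore underivable.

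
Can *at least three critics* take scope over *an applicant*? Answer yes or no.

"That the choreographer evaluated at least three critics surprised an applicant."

No

*at least three critics* occurs within the sentential subject *that the choreographer evaluated at least three critics*.
The subject-island constraint blocks QR out of a clausal subject.
So *at least three critics* cannot raise to a position above *an applicant*.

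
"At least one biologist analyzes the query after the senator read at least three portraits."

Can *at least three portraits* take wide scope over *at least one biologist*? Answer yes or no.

No

*at least three portraits* occurs within the adjunct clause *after the senator read at least three portraits*.
Adverbial clauses are not L-marked, so they are barriers for QR — the quantifier cannot escape the adjunct.
So *at least three portraits* cannot raise high enough to outscope *at least one biologist*; only the surface ordering *at least one biologist* > *at least three portraits* is available.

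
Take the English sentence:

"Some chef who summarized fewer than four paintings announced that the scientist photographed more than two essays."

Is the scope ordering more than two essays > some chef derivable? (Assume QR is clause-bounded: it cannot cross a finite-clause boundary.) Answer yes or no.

*more than two essays* is embedded in the finite complement clause *that the scientist photographed more than two essays*.
Finite CP is the ceiling for QR here, by assumption.
There is no licit LF on which *more than two essays* c-commands *some chef*.

No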